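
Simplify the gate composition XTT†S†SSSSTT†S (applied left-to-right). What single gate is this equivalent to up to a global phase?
X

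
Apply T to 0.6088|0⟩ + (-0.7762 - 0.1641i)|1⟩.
0.6088|0⟩ + (-0.4328 - 0.6649i)|1⟩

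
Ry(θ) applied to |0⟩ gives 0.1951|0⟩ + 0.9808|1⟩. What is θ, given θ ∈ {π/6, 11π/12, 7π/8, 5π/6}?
7π/8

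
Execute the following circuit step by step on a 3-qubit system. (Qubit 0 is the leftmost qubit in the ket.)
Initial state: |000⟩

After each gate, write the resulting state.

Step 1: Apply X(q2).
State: |001⟩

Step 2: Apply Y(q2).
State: -i|000⟩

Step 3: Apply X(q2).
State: -i|001⟩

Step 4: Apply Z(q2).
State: i|001⟩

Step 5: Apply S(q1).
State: i|001⟩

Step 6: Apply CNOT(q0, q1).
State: i|001⟩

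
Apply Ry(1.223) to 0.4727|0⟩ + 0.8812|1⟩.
-0.1189|0⟩ + 0.9929|1⟩

Ry(1.223) = [[cos(θ/2), −sin(θ/2)], [sin(θ/2), cos(θ/2)]]; θ = 1.223, cos(θ/2) ≈ 0.818788, sin(θ/2) ≈ 0.574096.
With a = amp(|0⟩) = 0.4727 and b = amp(|1⟩) = 0.8812:
new amp(|0⟩) = (0.818788)·a + (-0.574096)·b = -0.1189
new amp(|1⟩) = (0.574096)·a + (0.818788)·b = 0.9929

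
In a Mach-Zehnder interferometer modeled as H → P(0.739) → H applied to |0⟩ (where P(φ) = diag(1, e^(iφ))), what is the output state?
(0.8696 + 0.3368i)|0⟩ + (0.1304 - 0.3368i)|1⟩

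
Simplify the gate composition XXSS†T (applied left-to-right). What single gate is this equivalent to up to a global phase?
T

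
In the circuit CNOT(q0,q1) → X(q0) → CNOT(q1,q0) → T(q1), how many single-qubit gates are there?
2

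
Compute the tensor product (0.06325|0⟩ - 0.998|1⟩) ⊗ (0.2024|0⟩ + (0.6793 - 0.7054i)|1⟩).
0.0128|00⟩ + (0.04297 - 0.04462i)|01⟩ - 0.202|10⟩ + (-0.6779 + 0.704i)|11⟩

amp(|b₁b₂…⟩) = product of the factor amplitudes for bits b₁, b₂, …; only kets whose every factor amplitude is nonzero survive.
|00⟩: (0.06325)(0.2024) = 0.0128
|01⟩: (0.06325)(0.6793 - 0.7054i) = (0.04297 - 0.04462i)
|10⟩: (-0.998)(0.2024) = -0.202
|11⟩: (-0.998)(0.6793 - 0.7054i) = (-0.6779 + 0.704i)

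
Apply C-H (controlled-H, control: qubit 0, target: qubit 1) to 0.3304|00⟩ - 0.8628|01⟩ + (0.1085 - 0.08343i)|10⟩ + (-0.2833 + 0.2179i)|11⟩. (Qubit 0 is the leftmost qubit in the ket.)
0.3304|00⟩ - 0.8628|01⟩ + (-0.1236 + 0.09508i)|10⟩ + (0.277 - 0.2131i)|11⟩

C-H leaves the control-|0⟩ kets |00⟩, |01⟩ unchanged and applies H to qubit 1 on the control-|1⟩ pair (|10⟩, |11⟩).
H = [[1/√2, 1/√2], [1/√2, -1/√2]].
With a = amp(|10⟩) = (0.1085 - 0.08343i) and b = amp(|11⟩) = (-0.2833 + 0.2179i):
new amp(|10⟩) = (1/√2)·a + (1/√2)·b = (-0.1236 + 0.09508i)
new amp(|11⟩) = (1/√2)·a + (-1/√2)·b = (0.277 - 0.2131i)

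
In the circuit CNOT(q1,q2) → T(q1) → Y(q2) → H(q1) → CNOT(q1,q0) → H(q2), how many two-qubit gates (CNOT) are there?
2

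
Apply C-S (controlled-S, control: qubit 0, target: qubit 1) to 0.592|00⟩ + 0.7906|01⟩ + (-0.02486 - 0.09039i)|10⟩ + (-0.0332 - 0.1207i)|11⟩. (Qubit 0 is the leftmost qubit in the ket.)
0.592|00⟩ + 0.7906|01⟩ + (-0.02486 - 0.09039i)|10⟩ + (0.1207 - 0.0332i)|11⟩

C-S leaves the control-|0⟩ kets |00⟩, |01⟩ unchanged and applies S to qubit 1 on the control-|1⟩ pair (|10⟩, |11⟩).
S = [[1, 0], [0, i]].
With a = amp(|10⟩) = (-0.02486 - 0.09039i) and b = amp(|11⟩) = (-0.0332 - 0.1207i):
new amp(|10⟩) = (1)·a = (-0.02486 - 0.09039i)
new amp(|11⟩) = (i)·b = (0.1207 - 0.0332i)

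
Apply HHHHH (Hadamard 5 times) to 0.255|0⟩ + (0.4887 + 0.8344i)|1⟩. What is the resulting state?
(0.5259 + 0.59i)|0⟩ + (-0.1653 - 0.59i)|1⟩

H² = I, so H^5 = H: a single Hadamard. With (a, b) = (0.255, (0.4887 + 0.8344i)), H gives ((a + b)/√2, (a − b)/√2) = ((0.5259 + 0.59i), (-0.1653 - 0.59i)).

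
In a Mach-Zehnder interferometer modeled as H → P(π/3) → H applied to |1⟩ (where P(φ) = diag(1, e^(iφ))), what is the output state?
(0.25 - 0.433i)|0⟩ + (0.75 + 0.433i)|1⟩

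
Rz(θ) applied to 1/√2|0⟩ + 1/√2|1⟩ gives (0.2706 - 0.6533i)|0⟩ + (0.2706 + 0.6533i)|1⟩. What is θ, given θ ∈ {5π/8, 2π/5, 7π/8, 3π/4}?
3π/4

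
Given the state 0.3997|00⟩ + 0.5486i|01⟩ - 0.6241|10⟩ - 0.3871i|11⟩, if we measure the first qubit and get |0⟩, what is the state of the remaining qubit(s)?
0.5889|0⟩ + 0.8082i|1⟩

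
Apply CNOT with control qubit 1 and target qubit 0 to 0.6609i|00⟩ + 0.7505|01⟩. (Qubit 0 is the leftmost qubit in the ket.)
0.6609i|00⟩ + 0.7505|11⟩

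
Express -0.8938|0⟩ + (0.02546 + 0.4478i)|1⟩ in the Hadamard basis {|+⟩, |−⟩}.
(-0.614 + 0.3166i)|+⟩ + (-0.65 - 0.3166i)|−⟩

With |ψ⟩ = α|0⟩ + β|1⟩, the Hadamard-basis coefficients are ⟨+|ψ⟩ = (α + β)/√2 and ⟨−|ψ⟩ = (α − β)/√2.
Here α = -0.8938, β = (0.02546 + 0.4478i): (α + β)/√2 = (-0.614 + 0.3166i), (α − β)/√2 = (-0.65 - 0.3166i).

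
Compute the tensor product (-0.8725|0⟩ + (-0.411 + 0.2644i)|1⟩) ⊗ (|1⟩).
-0.8725|01⟩ + (-0.411 + 0.2644i)|11⟩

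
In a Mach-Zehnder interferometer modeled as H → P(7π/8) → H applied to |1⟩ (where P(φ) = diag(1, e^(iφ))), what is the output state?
(0.9619 - 0.1913i)|0⟩ + (0.03806 + 0.1913i)|1⟩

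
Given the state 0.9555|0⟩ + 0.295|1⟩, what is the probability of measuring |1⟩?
0.08703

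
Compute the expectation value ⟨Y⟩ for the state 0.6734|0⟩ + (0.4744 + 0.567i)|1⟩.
0.7636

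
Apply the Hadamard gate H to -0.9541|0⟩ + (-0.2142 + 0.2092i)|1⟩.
(-0.8261 + 0.1479i)|0⟩ + (-0.5232 - 0.1479i)|1⟩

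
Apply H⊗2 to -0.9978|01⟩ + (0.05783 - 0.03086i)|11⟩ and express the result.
(-0.47 - 0.01543i)|00⟩ + (0.47 + 0.01543i)|01⟩ + (-0.5278 + 0.01543i)|10⟩ + (0.5278 - 0.01543i)|11⟩

H⊗2 gives amp(|y⟩) = (1/2) Σ_x (−1)^(x·y) amp(|x⟩), where x·y is the number of positions in which both x and y have a 1.
|00⟩: (-0.9978 + (0.05783 - 0.03086i))/2 = (-0.47 - 0.01543i)
|01⟩: (0.9978 - (0.05783 - 0.03086i))/2 = (0.47 + 0.01543i)
|10⟩: (-0.9978 - (0.05783 - 0.03086i))/2 = (-0.5278 + 0.01543i)
|11⟩: (0.9978 + (0.05783 - 0.03086i))/2 = (0.5278 - 0.01543i)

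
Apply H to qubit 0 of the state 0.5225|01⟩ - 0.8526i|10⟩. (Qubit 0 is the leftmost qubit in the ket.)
-0.6029i|00⟩ + 0.3695|01⟩ + 0.6029i|10⟩ + 0.3695|11⟩

H on qubit 0 mixes each pair of kets that differ only in qubit 0: amplitudes (a, b) of (|…0…⟩, |…1…⟩) become ((a + b)/√2, (a − b)/√2). Kets absent from the input have amplitude 0.
(|00⟩, |10⟩): (a, b) = (0, -0.8526i) → (-0.6029i, 0.6029i)
(|01⟩, |11⟩): (a, b) = (0.5225, 0) → (0.3695, 0.3695)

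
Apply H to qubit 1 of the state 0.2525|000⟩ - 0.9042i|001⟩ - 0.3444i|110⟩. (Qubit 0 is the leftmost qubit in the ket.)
0.1785|000⟩ - 0.6394i|001⟩ + 0.1785|010⟩ - 0.6394i|011⟩ - 0.2435i|100⟩ + 0.2435i|110⟩

H on qubit 1 mixes each pair of kets that differ only in qubit 1: amplitudes (a, b) of (|…0…⟩, |…1…⟩) become ((a + b)/√2, (a − b)/√2). Kets absent from the input have amplitude 0.
(|000⟩, |010⟩): (a, b) = (0.2525, 0) → (0.1785, 0.1785)
(|001⟩, |011⟩): (a, b) = (-0.9042i, 0) → (-0.6394i, -0.6394i)
(|100⟩, |110⟩): (a, b) = (0, -0.3444i) → (-0.2435i, 0.2435i)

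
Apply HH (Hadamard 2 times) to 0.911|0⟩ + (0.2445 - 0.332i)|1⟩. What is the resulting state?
0.911|0⟩ + (0.2445 - 0.332i)|1⟩

H² = I, so an even number of Hadamards cancels: H^2 = I and the state is unchanged.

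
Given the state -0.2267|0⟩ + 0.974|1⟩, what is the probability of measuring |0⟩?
0.05139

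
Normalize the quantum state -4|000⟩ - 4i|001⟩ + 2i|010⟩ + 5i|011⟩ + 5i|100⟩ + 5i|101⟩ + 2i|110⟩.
-0.373|000⟩ - 0.373i|001⟩ + 0.1865i|010⟩ + 0.4663i|011⟩ + 0.4663i|100⟩ + 0.4663i|101⟩ + 0.1865i|110⟩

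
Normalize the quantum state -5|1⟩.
-|1⟩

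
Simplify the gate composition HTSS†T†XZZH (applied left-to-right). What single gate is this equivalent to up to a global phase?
Z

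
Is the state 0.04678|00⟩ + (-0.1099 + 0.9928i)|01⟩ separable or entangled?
Separable

Writing the state as a|00⟩ + b|01⟩ + c|10⟩ + d|11⟩, it is a product state iff ad − bc = 0.
Here (a, b, c, d) = (0.04678, (-0.1099 + 0.9928i), 0, 0): ad − bc = (0.04678)(0) − (-0.1099 + 0.9928i)(0) = 0, so the state is separable.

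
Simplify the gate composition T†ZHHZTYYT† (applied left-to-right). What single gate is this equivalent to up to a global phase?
T†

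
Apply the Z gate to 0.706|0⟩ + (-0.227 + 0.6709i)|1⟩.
0.706|0⟩ + (0.227 - 0.6709i)|1⟩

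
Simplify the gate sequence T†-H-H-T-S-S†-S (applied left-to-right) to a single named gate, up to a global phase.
S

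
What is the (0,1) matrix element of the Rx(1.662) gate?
-0.7386i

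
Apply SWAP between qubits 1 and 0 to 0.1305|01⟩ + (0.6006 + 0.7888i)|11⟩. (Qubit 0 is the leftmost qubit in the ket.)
0.1305|10⟩ + (0.6006 + 0.7888i)|11⟩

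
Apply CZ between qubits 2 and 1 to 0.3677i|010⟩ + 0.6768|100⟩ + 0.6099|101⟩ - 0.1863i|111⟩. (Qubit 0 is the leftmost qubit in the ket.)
0.3677i|010⟩ + 0.6768|100⟩ + 0.6099|101⟩ + 0.1863i|111⟩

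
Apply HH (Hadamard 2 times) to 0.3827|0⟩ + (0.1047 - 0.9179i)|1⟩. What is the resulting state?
0.3827|0⟩ + (0.1047 - 0.9179i)|1⟩

H² = I, so an even number of Hadamards cancels: H^2 = I and the state is unchanged.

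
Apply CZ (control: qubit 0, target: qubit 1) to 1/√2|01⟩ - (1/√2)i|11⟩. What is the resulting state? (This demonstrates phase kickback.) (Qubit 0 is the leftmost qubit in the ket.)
1/√2|01⟩ + (1/√2)i|11⟩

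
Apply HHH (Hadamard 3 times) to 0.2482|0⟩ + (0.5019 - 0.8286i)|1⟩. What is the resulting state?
(0.5304 - 0.5859i)|0⟩ + (-0.1794 + 0.5859i)|1⟩

H² = I, so H^3 = H: a single Hadamard. With (a, b) = (0.2482, (0.5019 - 0.8286i)), H gives ((a + b)/√2, (a − b)/√2) = ((0.5304 - 0.5859i), (-0.1794 + 0.5859i)).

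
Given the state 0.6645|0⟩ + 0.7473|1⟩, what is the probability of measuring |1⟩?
0.5585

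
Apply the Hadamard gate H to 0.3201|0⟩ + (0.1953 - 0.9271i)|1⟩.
(0.3644 - 0.6556i)|0⟩ + (0.08825 + 0.6556i)|1⟩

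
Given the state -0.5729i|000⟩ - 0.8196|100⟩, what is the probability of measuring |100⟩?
0.6717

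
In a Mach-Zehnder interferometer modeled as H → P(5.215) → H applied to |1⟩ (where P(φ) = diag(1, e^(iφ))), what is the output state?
(0.2591 + 0.4382i)|0⟩ + (0.7409 - 0.4382i)|1⟩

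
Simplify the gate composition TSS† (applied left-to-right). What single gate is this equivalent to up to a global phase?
T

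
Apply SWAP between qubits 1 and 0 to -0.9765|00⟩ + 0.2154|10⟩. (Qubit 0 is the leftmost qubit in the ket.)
-0.9765|00⟩ + 0.2154|01⟩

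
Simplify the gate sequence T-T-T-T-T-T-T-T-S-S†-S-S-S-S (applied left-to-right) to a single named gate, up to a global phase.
I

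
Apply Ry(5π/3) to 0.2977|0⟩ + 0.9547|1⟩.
-0.7352|0⟩ - 0.6779|1⟩

Ry(5π/3) = [[cos(θ/2), −sin(θ/2)], [sin(θ/2), cos(θ/2)]]; θ = 5π/3, cos(θ/2) ≈ -0.866025, sin(θ/2) ≈ 0.5.
With a = amp(|0⟩) = 0.2977 and b = amp(|1⟩) = 0.9547:
new amp(|0⟩) = (-0.866025)·a + (-0.5)·b = -0.7352
new amp(|1⟩) = (0.5)·a + (-0.866025)·b = -0.6779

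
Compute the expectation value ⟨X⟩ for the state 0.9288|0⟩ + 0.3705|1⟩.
0.6882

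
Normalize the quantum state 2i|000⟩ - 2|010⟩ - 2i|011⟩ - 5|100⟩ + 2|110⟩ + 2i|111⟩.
0.2981i|000⟩ - 0.2981|010⟩ - 0.2981i|011⟩ - 0.7454|100⟩ + 0.2981|110⟩ + 0.2981i|111⟩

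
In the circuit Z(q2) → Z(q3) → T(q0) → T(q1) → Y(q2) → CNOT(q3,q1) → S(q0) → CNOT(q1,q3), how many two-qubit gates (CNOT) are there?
2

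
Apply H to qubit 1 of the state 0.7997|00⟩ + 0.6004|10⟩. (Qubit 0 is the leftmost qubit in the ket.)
0.5655|00⟩ + 0.5655|01⟩ + 0.4245|10⟩ + 0.4245|11⟩

H on qubit 1 mixes each pair of kets that differ only in qubit 1: amplitudes (a, b) of (|…0…⟩, |…1…⟩) become ((a + b)/√2, (a − b)/√2). Kets absent from the input have amplitude 0.
(|00⟩, |01⟩): (a, b) = (0.7997, 0) → (0.5655, 0.5655)
(|10⟩, |11⟩): (a, b) = (0.6004, 0) → (0.4245, 0.4245)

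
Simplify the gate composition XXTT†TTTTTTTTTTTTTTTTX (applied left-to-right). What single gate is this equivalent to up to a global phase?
X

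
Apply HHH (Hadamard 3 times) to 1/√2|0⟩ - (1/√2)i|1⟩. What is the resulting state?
(1/2 - (1/2)i)|0⟩ + (1/2 + (1/2)i)|1⟩

H² = I, so H^3 = H: a single Hadamard. With (a, b) = (1/√2, -(1/√2)i), H gives ((a + b)/√2, (a − b)/√2) = ((1/2 - (1/2)i), (1/2 + (1/2)i)).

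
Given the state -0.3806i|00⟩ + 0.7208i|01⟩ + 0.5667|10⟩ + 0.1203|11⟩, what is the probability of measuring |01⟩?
0.5196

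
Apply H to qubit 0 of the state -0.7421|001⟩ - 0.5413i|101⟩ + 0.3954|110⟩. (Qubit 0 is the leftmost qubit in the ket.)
(-0.5247 - 0.3828i)|001⟩ + 0.2796|010⟩ + (-0.5247 + 0.3828i)|101⟩ - 0.2796|110⟩

H on qubit 0 mixes each pair of kets that differ only in qubit 0: amplitudes (a, b) of (|…0…⟩, |…1…⟩) become ((a + b)/√2, (a − b)/√2). Kets absent from the input have amplitude 0.
(|001⟩, |101⟩): (a, b) = (-0.7421, -0.5413i) → ((-0.5247 - 0.3828i), (-0.5247 + 0.3828i))
(|010⟩, |110⟩): (a, b) = (0, 0.3954) → (0.2796, -0.2796)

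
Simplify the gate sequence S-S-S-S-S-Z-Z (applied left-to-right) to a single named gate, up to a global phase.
S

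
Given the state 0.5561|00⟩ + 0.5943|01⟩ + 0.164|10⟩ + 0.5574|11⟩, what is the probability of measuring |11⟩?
0.3107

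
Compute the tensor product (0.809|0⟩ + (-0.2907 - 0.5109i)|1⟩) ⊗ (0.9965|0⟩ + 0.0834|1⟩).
0.8062|00⟩ + 0.06747|01⟩ + (-0.2897 - 0.5091i)|10⟩ + (-0.02424 - 0.04261i)|11⟩

amp(|b₁b₂…⟩) = product of the factor amplitudes for bits b₁, b₂, …; only kets whose every factor amplitude is nonzero survive.
|00⟩: (0.809)(0.9965) = 0.8062
|01⟩: (0.809)(0.0834) = 0.06747
|10⟩: (-0.2907 - 0.5109i)(0.9965) = (-0.2897 - 0.5091i)
|11⟩: (-0.2907 - 0.5109i)(0.0834) = (-0.02424 - 0.04261i)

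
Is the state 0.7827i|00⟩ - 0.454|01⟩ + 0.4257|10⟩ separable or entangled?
Entangled

Writing the state as a|00⟩ + b|01⟩ + c|10⟩ + d|11⟩, it is a product state iff ad − bc = 0.
Here (a, b, c, d) = (0.7827i, -0.454, 0.4257, 0): ad − bc = (0.7827i)(0) − (-0.454)(0.4257) = 0.1933 ≠ 0, so the state is entangled.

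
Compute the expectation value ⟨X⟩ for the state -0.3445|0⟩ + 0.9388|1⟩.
-0.6468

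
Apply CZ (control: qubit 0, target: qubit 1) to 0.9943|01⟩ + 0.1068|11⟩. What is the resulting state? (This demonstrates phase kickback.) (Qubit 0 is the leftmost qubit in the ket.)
0.9943|01⟩ - 0.1068|11⟩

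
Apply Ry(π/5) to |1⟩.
-0.309|0⟩ + 0.9511|1⟩

Ry(π/5) = [[cos(θ/2), −sin(θ/2)], [sin(θ/2), cos(θ/2)]]; θ = π/5, cos(θ/2) ≈ 0.951057, sin(θ/2) ≈ 0.309017.
With a = amp(|0⟩) = 0 and b = amp(|1⟩) = 1:
new amp(|0⟩) = (0.951057)·a + (-0.309017)·b = -0.309
new amp(|1⟩) = (0.309017)·a + (0.951057)·b = 0.9511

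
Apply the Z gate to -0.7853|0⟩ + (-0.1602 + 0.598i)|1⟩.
-0.7853|0⟩ + (0.1602 - 0.598i)|1⟩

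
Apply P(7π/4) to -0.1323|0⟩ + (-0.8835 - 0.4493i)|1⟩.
-0.1323|0⟩ + (-0.9424 + 0.307i)|1⟩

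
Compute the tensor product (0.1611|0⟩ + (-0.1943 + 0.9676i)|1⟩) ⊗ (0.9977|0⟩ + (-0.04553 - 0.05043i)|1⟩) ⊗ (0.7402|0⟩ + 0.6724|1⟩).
0.119|000⟩ + 0.1081|001⟩ + (-0.005429 - 0.006014i)|010⟩ + (-0.004932 - 0.005463i)|011⟩ + (-0.1435 + 0.7146i)|100⟩ + (-0.1303 + 0.6491i)|101⟩ + (0.04267 - 0.02536i)|110⟩ + (0.03876 - 0.02303i)|111⟩

amp(|b₁b₂…⟩) = product of the factor amplitudes for bits b₁, b₂, …; only kets whose every factor amplitude is nonzero survive.
|000⟩: (0.1611)(0.9977)(0.7402) = 0.119
|001⟩: (0.1611)(0.9977)(0.6724) = 0.1081
|010⟩: (0.1611)(-0.04553 - 0.05043i)(0.7402) = (-0.005429 - 0.006014i)
|011⟩: (0.1611)(-0.04553 - 0.05043i)(0.6724) = (-0.004932 - 0.005463i)
|100⟩: (-0.1943 + 0.9676i)(0.9977)(0.7402) = (-0.1435 + 0.7146i)
|101⟩: (-0.1943 + 0.9676i)(0.9977)(0.6724) = (-0.1303 + 0.6491i)
|110⟩: (-0.1943 + 0.9676i)(-0.04553 - 0.05043i)(0.7402) = (0.04267 - 0.02536i)
|111⟩: (-0.1943 + 0.9676i)(-0.04553 - 0.05043i)(0.6724) = (0.03876 - 0.02303i)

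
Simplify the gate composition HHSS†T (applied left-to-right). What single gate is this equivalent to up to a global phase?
T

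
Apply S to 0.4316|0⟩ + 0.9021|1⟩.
0.4316|0⟩ + 0.9021i|1⟩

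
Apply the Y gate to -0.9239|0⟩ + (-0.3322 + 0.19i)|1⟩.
(0.19 + 0.3322i)|0⟩ - 0.9239i|1⟩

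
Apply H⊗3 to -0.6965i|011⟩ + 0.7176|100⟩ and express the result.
(0.2537 - 0.2462i)|000⟩ + (0.2537 + 0.2462i)|001⟩ + (0.2537 + 0.2462i)|010⟩ + (0.2537 - 0.2462i)|011⟩ + (-0.2537 - 0.2462i)|100⟩ + (-0.2537 + 0.2462i)|101⟩ + (-0.2537 + 0.2462i)|110⟩ + (-0.2537 - 0.2462i)|111⟩

H⊗3 gives amp(|y⟩) = (1/2√2) Σ_x (−1)^(x·y) amp(|x⟩), where x·y is the number of positions in which both x and y have a 1.
|000⟩: (-0.6965i + 0.7176)/(2√2) = (0.2537 - 0.2462i)
|001⟩: (0.6965i + 0.7176)/(2√2) = (0.2537 + 0.2462i)
|010⟩: (0.6965i + 0.7176)/(2√2) = (0.2537 + 0.2462i)
|011⟩: (-0.6965i + 0.7176)/(2√2) = (0.2537 - 0.2462i)
|100⟩: (-0.6965i - 0.7176)/(2√2) = (-0.2537 - 0.2462i)
|101⟩: (0.6965i - 0.7176)/(2√2) = (-0.2537 + 0.2462i)
|110⟩: (0.6965i - 0.7176)/(2√2) = (-0.2537 + 0.2462i)
|111⟩: (-0.6965i - 0.7176)/(2√2) = (-0.2537 - 0.2462i)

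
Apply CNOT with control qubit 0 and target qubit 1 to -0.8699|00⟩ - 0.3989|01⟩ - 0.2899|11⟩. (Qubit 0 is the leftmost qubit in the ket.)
-0.8699|00⟩ - 0.3989|01⟩ - 0.2899|10⟩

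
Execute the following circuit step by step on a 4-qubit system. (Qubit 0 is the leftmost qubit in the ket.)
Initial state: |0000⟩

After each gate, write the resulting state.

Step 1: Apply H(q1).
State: 1/√2|0000⟩ + 1/√2|0100⟩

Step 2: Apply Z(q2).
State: 1/√2|0000⟩ + 1/√2|0100⟩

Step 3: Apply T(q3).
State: 1/√2|0000⟩ + 1/√2|0100⟩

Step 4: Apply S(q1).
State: 1/√2|0000⟩ + (1/√2)i|0100⟩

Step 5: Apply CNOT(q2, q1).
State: 1/√2|0000⟩ + (1/√2)i|0100⟩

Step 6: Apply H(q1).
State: (1/2 + (1/2)i)|0000⟩ + (1/2 - (1/2)i)|0100⟩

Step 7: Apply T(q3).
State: (1/2 + (1/2)i)|0000⟩ + (1/2 - (1/2)i)|0100⟩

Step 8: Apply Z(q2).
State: (1/2 + (1/2)i)|0000⟩ + (1/2 - (1/2)i)|0100⟩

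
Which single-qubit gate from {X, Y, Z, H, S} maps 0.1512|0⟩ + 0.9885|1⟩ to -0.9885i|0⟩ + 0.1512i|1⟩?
Y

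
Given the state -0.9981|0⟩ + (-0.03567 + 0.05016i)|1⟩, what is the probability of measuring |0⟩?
0.9962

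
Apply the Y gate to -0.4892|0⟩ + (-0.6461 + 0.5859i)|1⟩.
(0.5859 + 0.6461i)|0⟩ - 0.4892i|1⟩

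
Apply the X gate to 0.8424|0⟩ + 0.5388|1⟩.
0.5388|0⟩ + 0.8424|1⟩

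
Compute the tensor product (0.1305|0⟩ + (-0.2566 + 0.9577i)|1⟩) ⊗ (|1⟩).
0.1305|01⟩ + (-0.2566 + 0.9577i)|11⟩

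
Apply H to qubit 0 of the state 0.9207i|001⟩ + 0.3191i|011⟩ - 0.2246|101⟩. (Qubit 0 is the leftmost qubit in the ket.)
(-0.1588 + 0.651i)|001⟩ + 0.2256i|011⟩ + (0.1588 + 0.651i)|101⟩ + 0.2256i|111⟩

H on qubit 0 mixes each pair of kets that differ only in qubit 0: amplitudes (a, b) of (|…0…⟩, |…1…⟩) become ((a + b)/√2, (a − b)/√2). Kets absent from the input have amplitude 0.
(|001⟩, |101⟩): (a, b) = (0.9207i, -0.2246) → ((-0.1588 + 0.651i), (0.1588 + 0.651i))
(|011⟩, |111⟩): (a, b) = (0.3191i, 0) → (0.2256i, 0.2256i)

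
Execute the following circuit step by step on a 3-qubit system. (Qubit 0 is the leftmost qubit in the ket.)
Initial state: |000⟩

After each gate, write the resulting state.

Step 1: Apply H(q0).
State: 1/√2|000⟩ + 1/√2|100⟩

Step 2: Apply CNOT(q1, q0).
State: 1/√2|000⟩ + 1/√2|100⟩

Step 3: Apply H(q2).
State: 1/2|000⟩ + 1/2|001⟩ + 1/2|100⟩ + 1/2|101⟩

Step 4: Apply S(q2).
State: 1/2|000⟩ + (1/2)i|001⟩ + 1/2|100⟩ + (1/2)i|101⟩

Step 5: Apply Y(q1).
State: (1/2)i|010⟩ - 1/2|011⟩ + (1/2)i|110⟩ - 1/2|111⟩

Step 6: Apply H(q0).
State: (1/√2)i|010⟩ - 1/√2|011⟩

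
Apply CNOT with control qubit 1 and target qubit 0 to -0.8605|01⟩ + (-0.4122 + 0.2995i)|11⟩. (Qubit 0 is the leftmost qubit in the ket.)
(-0.4122 + 0.2995i)|01⟩ - 0.8605|11⟩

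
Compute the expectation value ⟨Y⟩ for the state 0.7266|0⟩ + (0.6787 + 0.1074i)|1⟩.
0.1561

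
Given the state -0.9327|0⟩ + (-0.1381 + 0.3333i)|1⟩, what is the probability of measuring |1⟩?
0.1302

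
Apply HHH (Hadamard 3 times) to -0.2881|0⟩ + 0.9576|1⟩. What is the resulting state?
0.4734|0⟩ - 0.8808|1⟩

H² = I, so H^3 = H: a single Hadamard. With (a, b) = (-0.2881, 0.9576), H gives ((a + b)/√2, (a − b)/√2) = (0.4734, -0.8808).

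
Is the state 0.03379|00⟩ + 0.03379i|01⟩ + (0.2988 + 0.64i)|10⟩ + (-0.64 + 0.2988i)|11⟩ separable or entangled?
Separable

Writing the state as a|00⟩ + b|01⟩ + c|10⟩ + d|11⟩, it is a product state iff ad − bc = 0.
Here (a, b, c, d) = (0.03379, 0.03379i, (0.2988 + 0.64i), (-0.64 + 0.2988i)): ad − bc = (0.03379)(-0.64 + 0.2988i) − (0.03379i)(0.2988 + 0.64i) = 0, so the state is separable.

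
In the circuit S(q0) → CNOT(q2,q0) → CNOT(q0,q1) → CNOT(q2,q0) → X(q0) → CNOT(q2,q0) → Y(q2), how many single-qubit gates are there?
3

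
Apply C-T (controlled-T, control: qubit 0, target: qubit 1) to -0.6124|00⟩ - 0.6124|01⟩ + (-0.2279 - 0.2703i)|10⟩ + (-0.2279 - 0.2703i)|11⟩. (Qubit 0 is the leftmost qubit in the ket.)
-0.6124|00⟩ - 0.6124|01⟩ + (-0.2279 - 0.2703i)|10⟩ + (0.02998 - 0.3523i)|11⟩

C-T leaves the control-|0⟩ kets |00⟩, |01⟩ unchanged and applies T to qubit 1 on the control-|1⟩ pair (|10⟩, |11⟩).
T = [[1, 0], [0, (1/√2 + (1/√2)i)]].
With a = amp(|10⟩) = (-0.2279 - 0.2703i) and b = amp(|11⟩) = (-0.2279 - 0.2703i):
new amp(|10⟩) = (1)·a = (-0.2279 - 0.2703i)
new amp(|11⟩) = (1/√2 + (1/√2)i)·b = (0.02998 - 0.3523i)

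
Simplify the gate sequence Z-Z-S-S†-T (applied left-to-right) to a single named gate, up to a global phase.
T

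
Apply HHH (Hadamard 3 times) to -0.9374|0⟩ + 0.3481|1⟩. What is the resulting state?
-0.4167|0⟩ - 0.909|1⟩

H² = I, so H^3 = H: a single Hadamard. With (a, b) = (-0.9374, 0.3481), H gives ((a + b)/√2, (a − b)/√2) = (-0.4167, -0.909).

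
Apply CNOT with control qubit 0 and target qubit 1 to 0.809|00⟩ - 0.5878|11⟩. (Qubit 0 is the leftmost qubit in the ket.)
0.809|00⟩ - 0.5878|10⟩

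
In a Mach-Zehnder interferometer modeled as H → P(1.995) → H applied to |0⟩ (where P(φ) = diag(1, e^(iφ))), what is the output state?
(0.2942 + 0.4557i)|0⟩ + (0.7058 - 0.4557i)|1⟩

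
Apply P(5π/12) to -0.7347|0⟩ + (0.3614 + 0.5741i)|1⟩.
-0.7347|0⟩ + (-0.461 + 0.4977i)|1⟩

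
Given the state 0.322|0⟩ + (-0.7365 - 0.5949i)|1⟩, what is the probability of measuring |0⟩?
0.1037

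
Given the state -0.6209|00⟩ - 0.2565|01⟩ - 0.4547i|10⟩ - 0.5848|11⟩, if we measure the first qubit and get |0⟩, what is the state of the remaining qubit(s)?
-0.9242|0⟩ - 0.3818|1⟩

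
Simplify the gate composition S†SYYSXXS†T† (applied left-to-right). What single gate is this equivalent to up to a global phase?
T†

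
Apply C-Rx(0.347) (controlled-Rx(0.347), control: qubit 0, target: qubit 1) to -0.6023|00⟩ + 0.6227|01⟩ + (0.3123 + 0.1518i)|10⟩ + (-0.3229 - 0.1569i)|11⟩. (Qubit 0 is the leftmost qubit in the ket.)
-0.6023|00⟩ + 0.6227|01⟩ + (0.2805 + 0.2053i)|10⟩ + (-0.2918 - 0.2085i)|11⟩

C-Rx(0.347) leaves the control-|0⟩ kets |00⟩, |01⟩ unchanged and applies Rx(0.347) to qubit 1 on the control-|1⟩ pair (|10⟩, |11⟩).
Rx(0.347) = [[cos(θ/2), −i·sin(θ/2)], [−i·sin(θ/2), cos(θ/2)]]; θ = 0.347, cos(θ/2) ≈ 0.984987, sin(θ/2) ≈ 0.172631.
With a = amp(|10⟩) = (0.3123 + 0.1518i) and b = amp(|11⟩) = (-0.3229 - 0.1569i):
new amp(|10⟩) = (0.984987)·a + (-0.172631i)·b = (0.2805 + 0.2053i)
new amp(|11⟩) = (-0.172631i)·a + (0.984987)·b = (-0.2918 - 0.2085i)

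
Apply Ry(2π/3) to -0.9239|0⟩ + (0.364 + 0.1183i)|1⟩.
(-0.7772 - 0.1025i)|0⟩ + (-0.6181 + 0.05915i)|1⟩

Ry(2π/3) = [[cos(θ/2), −sin(θ/2)], [sin(θ/2), cos(θ/2)]]; θ = 2π/3, cos(θ/2) ≈ 0.5, sin(θ/2) ≈ 0.866025.
With a = amp(|0⟩) = -0.9239 and b = amp(|1⟩) = (0.364 + 0.1183i):
new amp(|0⟩) = (0.5)·a + (-0.866025)·b = (-0.7772 - 0.1025i)
new amp(|1⟩) = (0.866025)·a + (0.5)·b = (-0.6181 + 0.05915i)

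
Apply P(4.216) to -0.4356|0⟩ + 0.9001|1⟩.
-0.4356|0⟩ + (-0.4287 - 0.7915i)|1⟩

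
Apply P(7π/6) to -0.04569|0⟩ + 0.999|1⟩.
-0.04569|0⟩ + (-0.8652 - 0.4995i)|1⟩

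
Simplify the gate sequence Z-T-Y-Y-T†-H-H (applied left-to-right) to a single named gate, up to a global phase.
Z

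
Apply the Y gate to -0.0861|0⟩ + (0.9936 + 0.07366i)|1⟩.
(0.07366 - 0.9936i)|0⟩ - 0.0861i|1⟩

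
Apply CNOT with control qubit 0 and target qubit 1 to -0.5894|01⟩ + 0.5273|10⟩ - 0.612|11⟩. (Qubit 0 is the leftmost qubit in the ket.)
-0.5894|01⟩ - 0.612|10⟩ + 0.5273|11⟩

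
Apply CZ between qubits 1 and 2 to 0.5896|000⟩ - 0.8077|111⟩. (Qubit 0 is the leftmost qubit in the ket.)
0.5896|000⟩ + 0.8077|111⟩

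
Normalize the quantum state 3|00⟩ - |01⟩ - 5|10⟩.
0.5071|00⟩ - 0.169|01⟩ - 0.8452|10⟩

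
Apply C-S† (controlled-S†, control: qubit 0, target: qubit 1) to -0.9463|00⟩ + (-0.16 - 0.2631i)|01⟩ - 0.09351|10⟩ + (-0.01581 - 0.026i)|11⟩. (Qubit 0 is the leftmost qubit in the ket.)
-0.9463|00⟩ + (-0.16 - 0.2631i)|01⟩ - 0.09351|10⟩ + (-0.026 + 0.01581i)|11⟩

C-S† leaves the control-|0⟩ kets |00⟩, |01⟩ unchanged and applies S† to qubit 1 on the control-|1⟩ pair (|10⟩, |11⟩).
S† = [[1, 0], [0, -i]].
With a = amp(|10⟩) = -0.09351 and b = amp(|11⟩) = (-0.01581 - 0.026i):
new amp(|10⟩) = (1)·a = -0.09351
new amp(|11⟩) = (-i)·b = (-0.026 + 0.01581i)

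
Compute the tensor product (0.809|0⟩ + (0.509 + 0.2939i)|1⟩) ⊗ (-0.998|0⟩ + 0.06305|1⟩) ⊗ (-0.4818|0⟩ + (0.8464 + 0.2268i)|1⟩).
0.389|000⟩ + (-0.6834 - 0.1831i)|001⟩ - 0.02458|010⟩ + (0.04317 + 0.01157i)|011⟩ + (0.2447 + 0.1413i)|100⟩ + (-0.3634 - 0.3635i)|101⟩ + (-0.01546 - 0.008928i)|110⟩ + (0.02296 + 0.02296i)|111⟩

amp(|b₁b₂…⟩) = product of the factor amplitudes for bits b₁, b₂, …; only kets whose every factor amplitude is nonzero survive.
|000⟩: (0.809)(-0.998)(-0.4818) = 0.389
|001⟩: (0.809)(-0.998)(0.8464 + 0.2268i) = (-0.6834 - 0.1831i)
|010⟩: (0.809)(0.06305)(-0.4818) = -0.02458
|011⟩: (0.809)(0.06305)(0.8464 + 0.2268i) = (0.04317 + 0.01157i)
|100⟩: (0.509 + 0.2939i)(-0.998)(-0.4818) = (0.2447 + 0.1413i)
|101⟩: (0.509 + 0.2939i)(-0.998)(0.8464 + 0.2268i) = (-0.3634 - 0.3635i)
|110⟩: (0.509 + 0.2939i)(0.06305)(-0.4818) = (-0.01546 - 0.008928i)
|111⟩: (0.509 + 0.2939i)(0.06305)(0.8464 + 0.2268i) = (0.02296 + 0.02296i)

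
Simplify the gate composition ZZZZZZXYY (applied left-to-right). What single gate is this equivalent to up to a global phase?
X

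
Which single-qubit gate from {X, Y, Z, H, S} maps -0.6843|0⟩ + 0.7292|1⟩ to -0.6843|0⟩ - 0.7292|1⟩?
Z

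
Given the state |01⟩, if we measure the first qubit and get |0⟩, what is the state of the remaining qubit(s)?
|1⟩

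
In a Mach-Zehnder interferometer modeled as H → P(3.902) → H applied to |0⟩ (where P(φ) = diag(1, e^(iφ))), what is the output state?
(0.1377 - 0.3446i)|0⟩ + (0.8623 + 0.3446i)|1⟩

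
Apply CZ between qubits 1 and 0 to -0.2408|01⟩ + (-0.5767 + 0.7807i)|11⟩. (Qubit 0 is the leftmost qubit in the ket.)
-0.2408|01⟩ + (0.5767 - 0.7807i)|11⟩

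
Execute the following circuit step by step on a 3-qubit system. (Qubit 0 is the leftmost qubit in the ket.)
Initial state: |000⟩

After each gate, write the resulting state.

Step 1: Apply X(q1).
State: |010⟩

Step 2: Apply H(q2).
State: 1/√2|010⟩ + 1/√2|011⟩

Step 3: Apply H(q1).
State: 1/2|000⟩ + 1/2|001⟩ - 1/2|010⟩ - 1/2|011⟩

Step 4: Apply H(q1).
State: 1/√2|010⟩ + 1/√2|011⟩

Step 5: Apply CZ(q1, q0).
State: 1/√2|010⟩ + 1/√2|011⟩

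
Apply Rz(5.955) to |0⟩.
(-0.9866 - 0.1634i)|0⟩

Rz(5.955) = [[e^(−iθ/2), 0], [0, e^(iθ/2)]] with e^(±iθ/2) = cos(θ/2) ± i·sin(θ/2); θ = 5.955, cos(θ/2) ≈ -0.986567, sin(θ/2) ≈ 0.163357.
With a = amp(|0⟩) = 1 and b = amp(|1⟩) = 0:
new amp(|0⟩) = (-0.986567 - 0.163357i)·a = (-0.9866 - 0.1634i)
new amp(|1⟩) = (-0.986567 + 0.163357i)·b = 0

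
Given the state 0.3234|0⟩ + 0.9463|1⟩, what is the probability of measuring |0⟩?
0.1046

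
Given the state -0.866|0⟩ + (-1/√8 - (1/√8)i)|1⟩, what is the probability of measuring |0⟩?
0.75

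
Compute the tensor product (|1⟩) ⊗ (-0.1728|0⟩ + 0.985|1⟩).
-0.1728|10⟩ + 0.985|11⟩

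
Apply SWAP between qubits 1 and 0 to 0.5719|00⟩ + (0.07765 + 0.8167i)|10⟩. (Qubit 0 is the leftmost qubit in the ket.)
0.5719|00⟩ + (0.07765 + 0.8167i)|01⟩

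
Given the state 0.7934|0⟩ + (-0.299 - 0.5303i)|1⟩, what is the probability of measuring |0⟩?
0.6295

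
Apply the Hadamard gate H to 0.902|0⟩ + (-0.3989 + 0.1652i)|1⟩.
(0.3557 + 0.1168i)|0⟩ + (0.9199 - 0.1168i)|1⟩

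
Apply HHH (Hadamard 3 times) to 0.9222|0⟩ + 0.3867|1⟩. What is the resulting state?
0.9255|0⟩ + 0.3787|1⟩

H² = I, so H^3 = H: a single Hadamard. With (a, b) = (0.9222, 0.3867), H gives ((a + b)/√2, (a − b)/√2) = (0.9255, 0.3787).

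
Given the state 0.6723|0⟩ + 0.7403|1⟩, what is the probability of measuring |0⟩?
0.452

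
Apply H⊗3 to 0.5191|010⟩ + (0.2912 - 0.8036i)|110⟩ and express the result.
(0.2865 - 0.2841i)|000⟩ + (0.2865 - 0.2841i)|001⟩ + (-0.2865 + 0.2841i)|010⟩ + (-0.2865 + 0.2841i)|011⟩ + (0.08057 + 0.2841i)|100⟩ + (0.08057 + 0.2841i)|101⟩ + (-0.08057 - 0.2841i)|110⟩ + (-0.08057 - 0.2841i)|111⟩

H⊗3 gives amp(|y⟩) = (1/2√2) Σ_x (−1)^(x·y) amp(|x⟩), where x·y is the number of positions in which both x and y have a 1.
|000⟩: (0.5191 + (0.2912 - 0.8036i))/(2√2) = (0.2865 - 0.2841i)
|001⟩: (0.5191 + (0.2912 - 0.8036i))/(2√2) = (0.2865 - 0.2841i)
|010⟩: (-0.5191 - (0.2912 - 0.8036i))/(2√2) = (-0.2865 + 0.2841i)
|011⟩: (-0.5191 - (0.2912 - 0.8036i))/(2√2) = (-0.2865 + 0.2841i)
|100⟩: (0.5191 - (0.2912 - 0.8036i))/(2√2) = (0.08057 + 0.2841i)
|101⟩: (0.5191 - (0.2912 - 0.8036i))/(2√2) = (0.08057 + 0.2841i)
|110⟩: (-0.5191 + (0.2912 - 0.8036i))/(2√2) = (-0.08057 - 0.2841i)
|111⟩: (-0.5191 + (0.2912 - 0.8036i))/(2√2) = (-0.08057 - 0.2841i)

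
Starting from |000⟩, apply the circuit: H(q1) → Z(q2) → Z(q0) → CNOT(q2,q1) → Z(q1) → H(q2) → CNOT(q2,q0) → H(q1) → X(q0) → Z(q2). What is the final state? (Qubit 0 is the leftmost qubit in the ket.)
-1/√2|011⟩ + 1/√2|110⟩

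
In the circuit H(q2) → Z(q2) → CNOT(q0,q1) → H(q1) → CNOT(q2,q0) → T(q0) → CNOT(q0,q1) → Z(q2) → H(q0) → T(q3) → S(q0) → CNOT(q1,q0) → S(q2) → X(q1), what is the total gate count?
14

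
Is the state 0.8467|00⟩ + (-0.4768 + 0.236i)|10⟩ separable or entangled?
Separable

Writing the state as a|00⟩ + b|01⟩ + c|10⟩ + d|11⟩, it is a product state iff ad − bc = 0.
Here (a, b, c, d) = (0.8467, 0, (-0.4768 + 0.236i), 0): ad − bc = (0.8467)(0) − (0)(-0.4768 + 0.236i) = 0, so the state is separable.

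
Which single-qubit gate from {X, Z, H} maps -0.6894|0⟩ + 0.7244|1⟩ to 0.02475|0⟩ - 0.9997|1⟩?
H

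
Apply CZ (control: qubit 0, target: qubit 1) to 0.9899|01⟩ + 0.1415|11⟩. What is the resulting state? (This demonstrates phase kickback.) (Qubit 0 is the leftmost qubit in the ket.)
0.9899|01⟩ - 0.1415|11⟩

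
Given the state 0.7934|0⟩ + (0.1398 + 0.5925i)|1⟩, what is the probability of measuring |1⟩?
0.3706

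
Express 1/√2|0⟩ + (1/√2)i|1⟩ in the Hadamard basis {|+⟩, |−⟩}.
(1/2 + (1/2)i)|+⟩ + (1/2 - (1/2)i)|−⟩

With |ψ⟩ = α|0⟩ + β|1⟩, the Hadamard-basis coefficients are ⟨+|ψ⟩ = (α + β)/√2 and ⟨−|ψ⟩ = (α − β)/√2.
Here α = 1/√2, β = (1/√2)i: (α + β)/√2 = (1/2 + (1/2)i), (α − β)/√2 = (1/2 - (1/2)i).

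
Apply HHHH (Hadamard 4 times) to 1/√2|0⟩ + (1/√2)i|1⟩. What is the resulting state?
1/√2|0⟩ + (1/√2)i|1⟩

H² = I, so an even number of Hadamards cancels: H^4 = I and the state is unchanged.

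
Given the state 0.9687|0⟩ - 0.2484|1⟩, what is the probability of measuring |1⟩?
0.0617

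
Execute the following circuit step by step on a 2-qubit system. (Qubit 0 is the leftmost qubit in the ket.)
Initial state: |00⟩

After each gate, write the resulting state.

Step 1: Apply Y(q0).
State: i|10⟩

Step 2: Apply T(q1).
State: i|10⟩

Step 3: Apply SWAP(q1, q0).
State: i|01⟩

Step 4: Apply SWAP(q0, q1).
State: i|10⟩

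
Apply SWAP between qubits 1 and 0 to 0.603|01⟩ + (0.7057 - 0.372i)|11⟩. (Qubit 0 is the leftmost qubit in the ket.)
0.603|10⟩ + (0.7057 - 0.372i)|11⟩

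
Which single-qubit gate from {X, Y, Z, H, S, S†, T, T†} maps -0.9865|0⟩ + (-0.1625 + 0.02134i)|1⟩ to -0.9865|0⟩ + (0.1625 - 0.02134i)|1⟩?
Z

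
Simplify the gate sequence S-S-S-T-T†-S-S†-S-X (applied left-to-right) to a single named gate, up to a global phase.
X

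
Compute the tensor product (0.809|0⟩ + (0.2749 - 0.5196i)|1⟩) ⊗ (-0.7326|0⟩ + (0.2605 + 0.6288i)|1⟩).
-0.5927|00⟩ + (0.2107 + 0.5087i)|01⟩ + (-0.2014 + 0.3807i)|10⟩ + (0.3983 + 0.0375i)|11⟩

amp(|b₁b₂…⟩) = product of the factor amplitudes for bits b₁, b₂, …; only kets whose every factor amplitude is nonzero survive.
|00⟩: (0.809)(-0.7326) = -0.5927
|01⟩: (0.809)(0.2605 + 0.6288i) = (0.2107 + 0.5087i)
|10⟩: (0.2749 - 0.5196i)(-0.7326) = (-0.2014 + 0.3807i)
|11⟩: (0.2749 - 0.5196i)(0.2605 + 0.6288i) = (0.3983 + 0.0375i)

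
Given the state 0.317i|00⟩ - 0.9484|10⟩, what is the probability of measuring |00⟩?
0.1005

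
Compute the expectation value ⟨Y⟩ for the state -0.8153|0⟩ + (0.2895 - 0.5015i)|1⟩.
0.8177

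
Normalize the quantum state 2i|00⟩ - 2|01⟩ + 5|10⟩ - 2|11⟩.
0.3288i|00⟩ - 0.3288|01⟩ + 0.822|10⟩ - 0.3288|11⟩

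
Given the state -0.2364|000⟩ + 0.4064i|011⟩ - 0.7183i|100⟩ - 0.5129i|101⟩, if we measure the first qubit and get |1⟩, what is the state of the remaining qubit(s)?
-0.8138i|00⟩ - 0.5811i|01⟩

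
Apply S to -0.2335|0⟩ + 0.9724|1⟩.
-0.2335|0⟩ + 0.9724i|1⟩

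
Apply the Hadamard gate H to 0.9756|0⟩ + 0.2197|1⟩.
0.8452|0⟩ + 0.5345|1⟩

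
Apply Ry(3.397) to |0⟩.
-0.1274|0⟩ + 0.9919|1⟩

Ry(3.397) = [[cos(θ/2), −sin(θ/2)], [sin(θ/2), cos(θ/2)]]; θ = 3.397, cos(θ/2) ≈ -0.127357, sin(θ/2) ≈ 0.991857.
With a = amp(|0⟩) = 1 and b = amp(|1⟩) = 0:
new amp(|0⟩) = (-0.127357)·a + (-0.991857)·b = -0.1274
new amp(|1⟩) = (0.991857)·a + (-0.127357)·b = 0.9919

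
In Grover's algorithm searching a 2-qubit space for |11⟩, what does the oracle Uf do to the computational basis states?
Uf|x⟩ = -|x⟩ if x = 11, else |x⟩ (phase flip on target)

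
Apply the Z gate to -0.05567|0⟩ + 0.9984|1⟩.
-0.05567|0⟩ - 0.9984|1⟩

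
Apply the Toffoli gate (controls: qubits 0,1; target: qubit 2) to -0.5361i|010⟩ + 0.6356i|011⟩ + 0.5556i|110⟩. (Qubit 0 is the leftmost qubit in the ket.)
-0.5361i|010⟩ + 0.6356i|011⟩ + 0.5556i|111⟩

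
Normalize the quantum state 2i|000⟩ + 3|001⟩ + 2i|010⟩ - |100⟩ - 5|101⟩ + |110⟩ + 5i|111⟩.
0.2408i|000⟩ + 0.3612|001⟩ + 0.2408i|010⟩ - 0.1204|100⟩ - 0.6019|101⟩ + 0.1204|110⟩ + 0.6019i|111⟩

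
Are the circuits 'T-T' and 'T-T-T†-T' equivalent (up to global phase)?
Yes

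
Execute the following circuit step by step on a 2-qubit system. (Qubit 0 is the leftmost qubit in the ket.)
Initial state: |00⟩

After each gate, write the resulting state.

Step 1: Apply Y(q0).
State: i|10⟩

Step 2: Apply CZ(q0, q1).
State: i|10⟩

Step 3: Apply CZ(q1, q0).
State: i|10⟩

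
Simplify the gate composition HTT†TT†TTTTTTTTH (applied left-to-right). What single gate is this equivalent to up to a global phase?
I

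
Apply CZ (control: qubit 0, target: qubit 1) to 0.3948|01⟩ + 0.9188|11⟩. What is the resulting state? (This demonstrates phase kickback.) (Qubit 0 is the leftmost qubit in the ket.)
0.3948|01⟩ - 0.9188|11⟩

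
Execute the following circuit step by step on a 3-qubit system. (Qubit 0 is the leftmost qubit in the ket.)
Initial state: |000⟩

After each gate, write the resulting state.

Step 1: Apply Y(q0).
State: i|100⟩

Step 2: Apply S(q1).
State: i|100⟩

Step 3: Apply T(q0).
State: (-1/√2 + (1/√2)i)|100⟩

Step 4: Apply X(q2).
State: (-1/√2 + (1/√2)i)|101⟩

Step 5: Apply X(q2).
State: (-1/√2 + (1/√2)i)|100⟩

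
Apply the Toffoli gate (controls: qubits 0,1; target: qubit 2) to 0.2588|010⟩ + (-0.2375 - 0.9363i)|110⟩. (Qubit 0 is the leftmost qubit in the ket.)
0.2588|010⟩ + (-0.2375 - 0.9363i)|111⟩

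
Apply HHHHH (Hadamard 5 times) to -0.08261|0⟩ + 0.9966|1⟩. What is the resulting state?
0.6463|0⟩ - 0.7631|1⟩

H² = I, so H^5 = H: a single Hadamard. With (a, b) = (-0.08261, 0.9966), H gives ((a + b)/√2, (a − b)/√2) = (0.6463, -0.7631).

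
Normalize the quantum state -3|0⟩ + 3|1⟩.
-1/√2|0⟩ + 1/√2|1⟩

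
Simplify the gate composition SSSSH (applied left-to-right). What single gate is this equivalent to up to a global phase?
H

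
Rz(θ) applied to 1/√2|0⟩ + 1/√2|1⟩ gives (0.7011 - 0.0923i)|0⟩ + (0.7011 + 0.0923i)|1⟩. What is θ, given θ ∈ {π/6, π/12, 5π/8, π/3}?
π/12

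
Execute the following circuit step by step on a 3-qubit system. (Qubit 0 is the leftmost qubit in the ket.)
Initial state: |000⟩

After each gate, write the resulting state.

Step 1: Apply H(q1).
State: 1/√2|000⟩ + 1/√2|010⟩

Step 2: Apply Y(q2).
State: (1/√2)i|001⟩ + (1/√2)i|011⟩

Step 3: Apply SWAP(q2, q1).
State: (1/√2)i|010⟩ + (1/√2)i|011⟩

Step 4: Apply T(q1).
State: (-1/2 + (1/2)i)|010⟩ + (-1/2 + (1/2)i)|011⟩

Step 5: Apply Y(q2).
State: (1/2 + (1/2)i)|010⟩ + (-1/2 - (1/2)i)|011⟩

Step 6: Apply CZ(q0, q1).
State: (1/2 + (1/2)i)|010⟩ + (-1/2 - (1/2)i)|011⟩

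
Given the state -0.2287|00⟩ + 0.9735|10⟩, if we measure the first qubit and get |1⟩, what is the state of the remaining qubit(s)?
|0⟩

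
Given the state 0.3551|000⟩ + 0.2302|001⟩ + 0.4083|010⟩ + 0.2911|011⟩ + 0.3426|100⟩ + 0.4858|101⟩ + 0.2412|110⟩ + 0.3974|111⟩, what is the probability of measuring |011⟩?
0.08474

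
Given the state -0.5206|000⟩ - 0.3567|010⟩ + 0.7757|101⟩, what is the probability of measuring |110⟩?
0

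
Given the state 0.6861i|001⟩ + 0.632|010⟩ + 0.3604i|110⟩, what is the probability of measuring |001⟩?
0.4707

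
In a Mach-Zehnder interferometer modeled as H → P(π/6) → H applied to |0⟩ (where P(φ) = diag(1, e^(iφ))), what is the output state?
(0.933 + 0.25i)|0⟩ + (0.06699 - 0.25i)|1⟩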